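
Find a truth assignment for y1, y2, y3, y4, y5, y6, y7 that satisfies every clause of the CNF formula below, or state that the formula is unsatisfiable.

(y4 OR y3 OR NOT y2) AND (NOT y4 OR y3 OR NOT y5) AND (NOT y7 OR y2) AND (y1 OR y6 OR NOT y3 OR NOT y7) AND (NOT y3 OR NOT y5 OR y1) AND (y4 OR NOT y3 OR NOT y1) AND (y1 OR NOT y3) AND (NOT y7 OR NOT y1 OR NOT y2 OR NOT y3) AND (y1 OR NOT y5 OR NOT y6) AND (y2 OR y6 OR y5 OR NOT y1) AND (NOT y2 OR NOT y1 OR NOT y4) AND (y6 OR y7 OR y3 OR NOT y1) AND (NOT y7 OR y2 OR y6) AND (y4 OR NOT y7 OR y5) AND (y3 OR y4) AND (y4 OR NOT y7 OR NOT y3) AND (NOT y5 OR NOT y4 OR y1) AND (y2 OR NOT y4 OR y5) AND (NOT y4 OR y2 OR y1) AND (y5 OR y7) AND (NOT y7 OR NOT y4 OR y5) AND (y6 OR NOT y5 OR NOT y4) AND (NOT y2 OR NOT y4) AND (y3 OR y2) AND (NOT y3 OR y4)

y1 ↦ true, y2 ↦ false, y3 ↦ true, y4 ↦ true, y5 ↦ true, y6 ↦ true, y7 ↦ false

Branch on y7: set y7 = false.
The clause (y5) is unit, so y5 = true.
Branch on y4: set y4 = true.
The clause (y3) is unit, so y3 = true.
The clause (y1) is unit, so y1 = true.
The clause (NOT y2) is unit, so y2 = false.
The clause (y6) is unit, so y6 = true.
Every clause now holds.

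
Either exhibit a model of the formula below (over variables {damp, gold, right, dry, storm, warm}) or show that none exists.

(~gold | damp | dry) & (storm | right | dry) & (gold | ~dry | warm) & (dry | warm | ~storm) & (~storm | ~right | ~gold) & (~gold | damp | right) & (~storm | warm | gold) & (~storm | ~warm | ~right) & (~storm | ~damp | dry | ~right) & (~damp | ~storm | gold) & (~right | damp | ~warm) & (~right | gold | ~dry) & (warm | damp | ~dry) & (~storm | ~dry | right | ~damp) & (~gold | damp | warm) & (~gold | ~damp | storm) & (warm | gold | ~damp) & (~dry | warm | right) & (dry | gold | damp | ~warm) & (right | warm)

damp ↦ 1; gold ↦ 0; right ↦ 0; dry ↦ 1; storm ↦ 0; warm ↦ 1

Branch on right: set right = 0.
From the singleton clause (warm), warm = 1.
Branch on storm: set storm = 0.
From the singleton clause (dry), dry = 1.
Branch on gold: set gold = 0.
No clause remains; damp is free.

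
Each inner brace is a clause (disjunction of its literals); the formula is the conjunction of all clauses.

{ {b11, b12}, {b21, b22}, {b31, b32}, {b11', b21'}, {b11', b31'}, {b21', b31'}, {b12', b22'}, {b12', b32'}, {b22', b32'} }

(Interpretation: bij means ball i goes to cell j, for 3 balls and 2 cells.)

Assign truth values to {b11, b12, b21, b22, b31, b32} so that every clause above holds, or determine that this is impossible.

UNSATISFIABLE

Branch on b11: set b11 = 1.
Unit clause (b21') forces b21 = 0.
Unit clause (b22) forces b22 = 1.
Unit clause (b31') forces b31 = 0.
Unit clause (b32) forces b32 = 1.
Now (b32') is unsatisfied and unit — conflict.
Undo b11 and try b11 = 0.
Unit clause (b12) forces b12 = 1.
Unit clause (b22') forces b22 = 0.
Unit clause (b21) forces b21 = 1.
Unit clause (b31') forces b31 = 0.
Unit clause (b32) forces b32 = 1.
Now (b32') is unsatisfied and unit — conflict.
Both values of b11 lead to a conflict.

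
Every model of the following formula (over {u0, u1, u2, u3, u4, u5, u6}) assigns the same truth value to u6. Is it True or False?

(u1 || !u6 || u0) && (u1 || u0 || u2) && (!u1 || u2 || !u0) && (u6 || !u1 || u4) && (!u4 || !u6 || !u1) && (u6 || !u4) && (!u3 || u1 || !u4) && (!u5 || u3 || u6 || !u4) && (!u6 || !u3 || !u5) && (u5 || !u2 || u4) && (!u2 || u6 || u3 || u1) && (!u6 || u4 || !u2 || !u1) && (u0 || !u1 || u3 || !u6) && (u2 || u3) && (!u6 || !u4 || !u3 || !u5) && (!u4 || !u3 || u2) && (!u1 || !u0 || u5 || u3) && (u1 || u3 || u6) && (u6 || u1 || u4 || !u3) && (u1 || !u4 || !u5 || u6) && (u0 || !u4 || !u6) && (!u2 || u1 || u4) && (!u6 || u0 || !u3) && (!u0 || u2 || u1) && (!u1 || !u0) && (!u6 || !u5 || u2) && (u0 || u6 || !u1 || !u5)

True

Suppose u6 = false.
The clause (!u4) is unit, so u4 = false.
The clause (!u1) is unit, so u1 = false.
The clause (u3) is unit, so u3 = true.
But (!u3) is also a unit clause — contradiction.
So every satisfying assignment has u6 = True.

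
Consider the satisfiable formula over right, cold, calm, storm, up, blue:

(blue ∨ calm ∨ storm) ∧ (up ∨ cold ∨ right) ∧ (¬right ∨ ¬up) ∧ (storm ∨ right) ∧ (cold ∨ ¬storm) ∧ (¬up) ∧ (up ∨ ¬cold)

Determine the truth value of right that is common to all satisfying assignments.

True

Suppose right = False.
From the singleton clause (storm), storm = True.
From the singleton clause (cold), cold = True.
From the singleton clause (¬up), up = False.
But (up) is also a unit clause — contradiction.
So every satisfying assignment has right = True.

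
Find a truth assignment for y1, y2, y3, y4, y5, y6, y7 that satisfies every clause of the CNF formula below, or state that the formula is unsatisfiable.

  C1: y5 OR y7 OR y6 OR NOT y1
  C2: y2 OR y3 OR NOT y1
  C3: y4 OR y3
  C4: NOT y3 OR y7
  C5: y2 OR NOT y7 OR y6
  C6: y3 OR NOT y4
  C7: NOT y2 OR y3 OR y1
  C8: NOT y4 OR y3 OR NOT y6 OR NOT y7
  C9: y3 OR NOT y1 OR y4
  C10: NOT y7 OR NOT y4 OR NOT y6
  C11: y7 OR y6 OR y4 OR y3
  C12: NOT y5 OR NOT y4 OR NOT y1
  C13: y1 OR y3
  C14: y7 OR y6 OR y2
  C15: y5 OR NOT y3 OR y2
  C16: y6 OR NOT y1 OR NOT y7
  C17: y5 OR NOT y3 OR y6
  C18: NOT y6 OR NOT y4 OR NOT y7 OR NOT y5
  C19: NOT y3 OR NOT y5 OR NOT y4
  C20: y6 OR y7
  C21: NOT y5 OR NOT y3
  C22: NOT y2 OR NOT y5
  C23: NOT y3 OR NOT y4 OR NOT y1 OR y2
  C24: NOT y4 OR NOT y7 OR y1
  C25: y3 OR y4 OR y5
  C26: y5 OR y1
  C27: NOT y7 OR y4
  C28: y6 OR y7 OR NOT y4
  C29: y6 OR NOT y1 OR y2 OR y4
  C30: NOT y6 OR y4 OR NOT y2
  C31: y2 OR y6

UNSATISFIABLE

Suppose y4 = true.
From the singleton clause (y3), y3 = true.
From the singleton clause (y7), y7 = true.
From the singleton clause (NOT y6), y6 = false.
From the singleton clause (y2), y2 = true.
From the singleton clause (NOT y1), y1 = false.
Now (y1) is unsatisfied and unit — conflict.
Backtrack on y4: now try y4 = false.
From the singleton clause (y3), y3 = true.
From the singleton clause (y7), y7 = true.
Now (NOT y7) is unsatisfied and unit — conflict.
Neither y4 = true nor y4 = false works.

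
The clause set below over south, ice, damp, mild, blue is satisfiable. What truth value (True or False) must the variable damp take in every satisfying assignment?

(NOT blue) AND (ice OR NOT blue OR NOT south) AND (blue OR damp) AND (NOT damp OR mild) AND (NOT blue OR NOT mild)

True

Suppose damp = false.
(NOT blue) alone gives blue = false.
But (blue) is also a unit clause — contradiction.
So every satisfying assignment has damp = True.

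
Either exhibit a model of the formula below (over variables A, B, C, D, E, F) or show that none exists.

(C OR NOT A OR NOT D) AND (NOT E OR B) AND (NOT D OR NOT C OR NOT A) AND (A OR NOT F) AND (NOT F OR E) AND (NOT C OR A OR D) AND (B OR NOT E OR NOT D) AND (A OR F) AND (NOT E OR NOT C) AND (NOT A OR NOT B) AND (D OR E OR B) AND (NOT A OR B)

UNSATISFIABLE

Branch on E: set E = false.
The clause (NOT F) is unit, so F = false.
The clause (A) is unit, so A = true.
The clause (NOT B) is unit, so B = false.
Now (B) is unsatisfied and unit — conflict.
Undo E and try E = true.
The clause (B) is unit, so B = true.
The clause (NOT C) is unit, so C = false.
The clause (NOT A) is unit, so A = false.
The clause (NOT F) is unit, so F = false.
Now (F) is unsatisfied and unit — conflict.
Both values of E lead to a conflict.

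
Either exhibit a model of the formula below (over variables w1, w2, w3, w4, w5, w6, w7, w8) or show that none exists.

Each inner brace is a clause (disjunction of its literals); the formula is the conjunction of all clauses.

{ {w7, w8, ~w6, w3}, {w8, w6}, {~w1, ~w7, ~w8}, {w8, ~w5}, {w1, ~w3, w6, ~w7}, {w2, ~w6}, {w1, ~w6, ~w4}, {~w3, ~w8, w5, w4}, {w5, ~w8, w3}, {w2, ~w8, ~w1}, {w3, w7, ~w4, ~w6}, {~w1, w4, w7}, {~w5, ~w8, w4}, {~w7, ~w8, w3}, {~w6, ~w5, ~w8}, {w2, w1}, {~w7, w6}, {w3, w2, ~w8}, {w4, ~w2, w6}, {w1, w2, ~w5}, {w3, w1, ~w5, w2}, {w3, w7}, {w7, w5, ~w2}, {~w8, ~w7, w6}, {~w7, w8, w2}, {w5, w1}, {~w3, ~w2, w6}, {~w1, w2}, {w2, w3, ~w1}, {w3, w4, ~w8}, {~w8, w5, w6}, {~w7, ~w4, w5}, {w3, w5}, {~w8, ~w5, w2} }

w1: 1; w2: 1; w3: 1; w4: 0; w5: 0; w6: 1; w7: 1; w8: 0

Branch on w8: set w8 = 0.
(w6) alone gives w6 = 1.
(~w5) alone gives w5 = 0.
(w2) alone gives w2 = 1.
(w7) alone gives w7 = 1.
(w1) alone gives w1 = 1.
(~w4) alone gives w4 = 0.
(w3) alone gives w3 = 1.
All clauses are satisfied.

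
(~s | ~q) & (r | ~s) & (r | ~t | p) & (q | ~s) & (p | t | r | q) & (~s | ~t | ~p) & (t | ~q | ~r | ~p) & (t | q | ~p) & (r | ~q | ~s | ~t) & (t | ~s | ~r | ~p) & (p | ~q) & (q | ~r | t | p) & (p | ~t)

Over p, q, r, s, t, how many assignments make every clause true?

5

There are 2^5 = 32 truth assignments over (p, q, r, s, t).
Split on t. With t = 1, the clauses containing t are satisfied and ~t drops from the rest; 4 of the 2^4 = 16 assignments to the other variables satisfy what remains.
With t = 0, by the same count on the reduced clause set, 1 assignment works.
(One model: p=T, q=F, r=F, s=F, t=T.)
Total: 4 + 1 = 5.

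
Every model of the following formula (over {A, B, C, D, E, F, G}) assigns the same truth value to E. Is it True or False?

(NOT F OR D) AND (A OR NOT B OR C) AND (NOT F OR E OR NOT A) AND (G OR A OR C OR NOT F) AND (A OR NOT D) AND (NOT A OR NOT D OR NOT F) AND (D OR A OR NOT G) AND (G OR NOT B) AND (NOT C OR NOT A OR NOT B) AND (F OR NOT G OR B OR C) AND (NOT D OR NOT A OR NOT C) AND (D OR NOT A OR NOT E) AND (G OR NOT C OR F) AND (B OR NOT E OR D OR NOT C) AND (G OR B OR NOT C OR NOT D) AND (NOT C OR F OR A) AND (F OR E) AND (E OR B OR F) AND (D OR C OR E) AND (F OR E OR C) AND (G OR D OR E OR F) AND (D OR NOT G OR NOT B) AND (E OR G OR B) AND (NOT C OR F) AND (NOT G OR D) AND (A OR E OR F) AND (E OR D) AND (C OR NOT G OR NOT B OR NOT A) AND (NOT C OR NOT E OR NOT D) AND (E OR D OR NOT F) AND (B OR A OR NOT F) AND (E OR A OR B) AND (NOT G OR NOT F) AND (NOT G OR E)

True

Suppose E = false.
(F) alone gives F = true.
(D) alone gives D = true.
(NOT A) alone gives A = false.
Now (A) is unsatisfied and unit — conflict.
So every satisfying assignment has E = True.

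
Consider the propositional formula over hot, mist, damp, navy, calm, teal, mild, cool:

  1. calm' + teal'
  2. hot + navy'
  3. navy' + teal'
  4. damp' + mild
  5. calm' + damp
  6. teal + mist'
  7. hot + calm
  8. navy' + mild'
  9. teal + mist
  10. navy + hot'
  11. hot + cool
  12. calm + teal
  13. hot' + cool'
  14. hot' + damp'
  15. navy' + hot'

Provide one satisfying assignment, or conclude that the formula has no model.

Case calm = 0:
The clause (hot) is unit, so hot = 1.
The clause (navy) is unit, so navy = 1.
That conflicts with the unit clause (navy').
That branch fails; take calm = 1 instead.
The clause (teal') is unit, so teal = 0.
The clause (damp) is unit, so damp = 1.
The clause (mild) is unit, so mild = 1.
The clause (mist') is unit, so mist = 0.
That conflicts with the unit clause (mist).
Neither calm = 1 nor calm = 0 works.

UNSATISFIABLE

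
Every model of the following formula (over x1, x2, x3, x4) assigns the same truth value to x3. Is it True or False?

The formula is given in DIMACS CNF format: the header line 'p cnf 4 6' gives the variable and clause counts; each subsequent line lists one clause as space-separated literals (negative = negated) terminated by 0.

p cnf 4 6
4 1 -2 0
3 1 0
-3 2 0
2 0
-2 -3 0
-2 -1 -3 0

Suppose x3 = True.
The clause (x2) is unit, so x2 = True.
Now (¬x2) is unsatisfied and unit — conflict.
So every satisfying assignment has x3 = False.

False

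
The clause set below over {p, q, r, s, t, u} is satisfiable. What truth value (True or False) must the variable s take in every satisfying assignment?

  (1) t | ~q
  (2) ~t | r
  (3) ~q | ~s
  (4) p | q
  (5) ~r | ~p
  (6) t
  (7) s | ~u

Suppose s = 1.
From the singleton clause (~q), q = 0.
From the singleton clause (p), p = 1.
From the singleton clause (~r), r = 0.
From the singleton clause (~t), t = 0.
But (t) is also a unit clause — contradiction.
So every satisfying assignment has s = False.

False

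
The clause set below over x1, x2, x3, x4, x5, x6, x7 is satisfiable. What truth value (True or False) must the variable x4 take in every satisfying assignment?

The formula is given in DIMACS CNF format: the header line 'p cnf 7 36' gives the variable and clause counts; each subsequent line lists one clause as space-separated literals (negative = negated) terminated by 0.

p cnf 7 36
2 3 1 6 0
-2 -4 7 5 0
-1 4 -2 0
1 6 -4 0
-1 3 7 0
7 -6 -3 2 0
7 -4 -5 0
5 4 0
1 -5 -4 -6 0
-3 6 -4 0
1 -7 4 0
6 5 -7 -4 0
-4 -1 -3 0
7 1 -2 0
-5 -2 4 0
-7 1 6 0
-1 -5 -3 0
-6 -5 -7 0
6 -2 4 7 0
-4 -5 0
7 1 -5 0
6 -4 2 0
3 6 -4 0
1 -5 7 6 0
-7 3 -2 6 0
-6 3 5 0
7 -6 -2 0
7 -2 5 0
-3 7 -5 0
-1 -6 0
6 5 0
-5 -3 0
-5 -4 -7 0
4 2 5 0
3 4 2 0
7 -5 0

Suppose x4 = False.
The clause (x5) is unit, so x5 = True.
The clause (¬x2) is unit, so x2 = False.
The clause (¬x3) is unit, so x3 = False.
That conflicts with the unit clause (x3).
So every satisfying assignment has x4 = True.

True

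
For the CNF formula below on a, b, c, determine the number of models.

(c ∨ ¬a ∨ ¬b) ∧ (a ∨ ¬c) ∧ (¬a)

There are 2^3 = 8 truth assignments over (a, b, c).
Check each against the 3 clauses (columns in the order a, b, c):
  F F F  ✓ satisfies all
  F F T  ✗ fails (a ∨ ¬c)
  F T F  ✓ satisfies all
  F T T  ✗ fails (a ∨ ¬c)
  T F F  ✗ fails (¬a)
  T F T  ✗ fails (¬a)
  T T F  ✗ fails (c ∨ ¬a ∨ ¬b)
  T T T  ✗ fails (¬a)
2 of the 8 rows are models.

2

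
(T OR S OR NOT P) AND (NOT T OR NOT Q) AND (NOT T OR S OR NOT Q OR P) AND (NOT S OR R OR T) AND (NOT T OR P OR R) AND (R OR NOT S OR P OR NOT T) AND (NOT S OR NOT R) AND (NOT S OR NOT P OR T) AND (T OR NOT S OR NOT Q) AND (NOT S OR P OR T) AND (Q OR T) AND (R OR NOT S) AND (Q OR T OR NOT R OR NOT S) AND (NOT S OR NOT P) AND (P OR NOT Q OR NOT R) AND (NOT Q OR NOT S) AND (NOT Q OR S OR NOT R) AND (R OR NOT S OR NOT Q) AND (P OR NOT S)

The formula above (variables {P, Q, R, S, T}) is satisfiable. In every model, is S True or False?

Suppose S = true.
(NOT R) alone gives R = false.
That conflicts with the unit clause (R).
So every satisfying assignment has S = False.

False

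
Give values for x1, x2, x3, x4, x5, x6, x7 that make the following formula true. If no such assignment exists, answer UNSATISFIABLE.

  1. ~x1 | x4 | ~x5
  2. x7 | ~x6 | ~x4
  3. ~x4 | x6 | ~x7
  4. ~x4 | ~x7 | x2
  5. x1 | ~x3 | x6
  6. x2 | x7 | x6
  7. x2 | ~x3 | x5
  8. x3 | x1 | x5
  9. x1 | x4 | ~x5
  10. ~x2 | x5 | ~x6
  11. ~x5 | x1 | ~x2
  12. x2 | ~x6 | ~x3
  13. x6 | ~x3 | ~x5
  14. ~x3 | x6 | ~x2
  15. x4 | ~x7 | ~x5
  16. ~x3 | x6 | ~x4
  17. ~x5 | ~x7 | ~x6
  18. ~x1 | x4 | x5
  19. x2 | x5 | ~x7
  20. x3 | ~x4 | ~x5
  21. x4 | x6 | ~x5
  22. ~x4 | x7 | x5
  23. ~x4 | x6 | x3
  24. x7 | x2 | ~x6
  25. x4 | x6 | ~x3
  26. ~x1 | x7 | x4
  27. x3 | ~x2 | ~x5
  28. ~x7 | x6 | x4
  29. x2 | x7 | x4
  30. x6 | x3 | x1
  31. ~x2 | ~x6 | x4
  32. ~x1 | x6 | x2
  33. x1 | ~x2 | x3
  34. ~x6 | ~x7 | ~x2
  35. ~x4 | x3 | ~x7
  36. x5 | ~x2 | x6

UNSATISFIABLE

Try x1 = 0.
Try x3 = 0.
The clause (x5) is unit, so x5 = 1.
The clause (x4) is unit, so x4 = 1.
That conflicts with the unit clause (~x4).
So x3 must be the other value — set x3 = 1.
The clause (x6) is unit, so x6 = 1.
The clause (x2) is unit, so x2 = 1.
The clause (x5) is unit, so x5 = 1.
That conflicts with the unit clause (~x5).
Neither x3 = 1 nor x3 = 0 works.
So x1 must be the other value — set x1 = 1.
Try x4 = 1.
Try x7 = 1.
The clause (x6) is unit, so x6 = 1.
The clause (x2) is unit, so x2 = 1.
That conflicts with the unit clause (~x2).
So x7 must be the other value — set x7 = 0.
The clause (~x6) is unit, so x6 = 0.
The clause (x2) is unit, so x2 = 1.
The clause (~x3) is unit, so x3 = 0.
That conflicts with the unit clause (x3).
Neither x7 = 1 nor x7 = 0 works.
So x4 must be the other value — set x4 = 0.
The clause (~x5) is unit, so x5 = 0.
That conflicts with the unit clause (x5).
Neither x4 = 1 nor x4 = 0 works.
Neither x1 = 1 nor x1 = 0 works.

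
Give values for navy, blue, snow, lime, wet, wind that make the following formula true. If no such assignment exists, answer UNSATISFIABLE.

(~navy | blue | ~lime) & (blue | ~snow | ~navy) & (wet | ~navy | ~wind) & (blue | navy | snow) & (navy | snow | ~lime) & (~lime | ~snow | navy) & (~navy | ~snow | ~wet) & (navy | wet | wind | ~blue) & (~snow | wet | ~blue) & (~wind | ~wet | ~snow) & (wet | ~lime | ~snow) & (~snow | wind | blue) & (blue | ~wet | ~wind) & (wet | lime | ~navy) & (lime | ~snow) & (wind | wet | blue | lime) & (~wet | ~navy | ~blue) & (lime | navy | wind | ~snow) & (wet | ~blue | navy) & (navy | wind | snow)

Try lime = 0.
(~snow) alone gives snow = 0.
Try blue = 0.
(navy) alone gives navy = 1.
(wet) alone gives wet = 1.
(~wind) alone gives wind = 0.
All clauses are satisfied.

navy=1, blue=0, snow=0, lime=0, wet=1, wind=0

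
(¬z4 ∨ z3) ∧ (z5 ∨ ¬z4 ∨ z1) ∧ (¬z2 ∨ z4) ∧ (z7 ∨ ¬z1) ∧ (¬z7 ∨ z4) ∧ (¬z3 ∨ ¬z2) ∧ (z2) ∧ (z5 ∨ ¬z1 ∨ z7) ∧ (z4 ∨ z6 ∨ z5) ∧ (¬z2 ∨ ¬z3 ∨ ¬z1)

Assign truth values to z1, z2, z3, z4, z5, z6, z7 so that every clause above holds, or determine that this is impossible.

The clause (z2) is unit, so z2 = True.
The clause (z4) is unit, so z4 = True.
The clause (z3) is unit, so z3 = True.
But (¬z3) is also a unit clause — contradiction.

UNSATISFIABLE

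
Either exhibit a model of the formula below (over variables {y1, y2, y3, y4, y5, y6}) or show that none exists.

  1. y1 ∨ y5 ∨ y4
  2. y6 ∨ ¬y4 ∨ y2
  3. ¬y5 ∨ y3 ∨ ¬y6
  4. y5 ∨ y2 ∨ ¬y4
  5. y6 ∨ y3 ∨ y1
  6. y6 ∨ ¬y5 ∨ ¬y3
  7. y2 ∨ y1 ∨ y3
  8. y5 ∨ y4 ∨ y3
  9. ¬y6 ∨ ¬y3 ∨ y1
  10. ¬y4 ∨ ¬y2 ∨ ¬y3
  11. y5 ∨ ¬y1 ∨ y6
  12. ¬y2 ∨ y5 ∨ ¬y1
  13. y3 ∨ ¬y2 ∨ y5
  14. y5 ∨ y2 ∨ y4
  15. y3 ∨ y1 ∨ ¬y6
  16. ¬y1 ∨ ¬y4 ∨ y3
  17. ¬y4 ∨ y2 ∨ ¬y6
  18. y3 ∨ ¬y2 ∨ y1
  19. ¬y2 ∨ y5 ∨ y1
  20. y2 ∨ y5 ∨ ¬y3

y1=True; y2=False; y3=True; y4=False; y5=True; y6=True

Branch on y1: set y1 = True.
Branch on y5: set y5 = True.
Branch on y3: set y3 = True.
Unit clause (y6) forces y6 = True.
Branch on y4: set y4 = False.
No clause remains; y2 is free.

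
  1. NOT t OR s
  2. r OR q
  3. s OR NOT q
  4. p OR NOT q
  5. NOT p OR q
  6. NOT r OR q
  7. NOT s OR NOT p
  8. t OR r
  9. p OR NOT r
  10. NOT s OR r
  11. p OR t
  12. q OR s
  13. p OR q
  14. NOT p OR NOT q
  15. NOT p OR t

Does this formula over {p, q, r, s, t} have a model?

Suppose t = false.
Unit clause (r) forces r = true.
Unit clause (q) forces q = true.
Unit clause (s) forces s = true.
Unit clause (p) forces p = true.
Now (NOT p) is unsatisfied and unit — conflict.
That branch fails; take t = true instead.
Unit clause (s) forces s = true.
Unit clause (NOT p) forces p = false.
Unit clause (NOT q) forces q = false.
Now (q) is unsatisfied and unit — conflict.
Neither t = true nor t = false works.
No assignment satisfies every clause.

Unsatisfiable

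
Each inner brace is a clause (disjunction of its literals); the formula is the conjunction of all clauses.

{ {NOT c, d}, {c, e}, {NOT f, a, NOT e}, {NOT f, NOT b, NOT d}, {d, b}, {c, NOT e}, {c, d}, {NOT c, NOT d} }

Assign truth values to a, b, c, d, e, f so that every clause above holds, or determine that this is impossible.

Try c = false.
The clause (e) is unit, so e = true.
Now (NOT e) is unsatisfied and unit — conflict.
So c must be the other value — set c = true.
The clause (d) is unit, so d = true.
Now (NOT d) is unsatisfied and unit — conflict.
Either choice for c ends in contradiction.

UNSATISFIABLE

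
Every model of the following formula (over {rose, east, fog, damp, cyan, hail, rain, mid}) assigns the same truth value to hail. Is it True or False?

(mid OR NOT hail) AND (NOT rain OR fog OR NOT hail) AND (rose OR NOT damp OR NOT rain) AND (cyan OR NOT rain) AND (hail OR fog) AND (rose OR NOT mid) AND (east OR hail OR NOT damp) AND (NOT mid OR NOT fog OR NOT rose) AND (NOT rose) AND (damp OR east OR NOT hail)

Suppose hail = true.
Unit clause (mid) forces mid = true.
Unit clause (rose) forces rose = true.
But (NOT rose) is also a unit clause — contradiction.
So every satisfying assignment has hail = False.

False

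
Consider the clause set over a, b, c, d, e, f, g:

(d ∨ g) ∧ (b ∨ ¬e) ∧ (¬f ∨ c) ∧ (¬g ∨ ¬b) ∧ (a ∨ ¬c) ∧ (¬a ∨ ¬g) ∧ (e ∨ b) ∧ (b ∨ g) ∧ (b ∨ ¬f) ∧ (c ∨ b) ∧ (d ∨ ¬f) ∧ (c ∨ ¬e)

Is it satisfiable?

Yes

Try d = True.
Try b = True.
(¬g) alone gives g = False.
Try f = False.
Try a = False.
(¬c) alone gives c = False.
(¬e) alone gives e = False.
All clauses are satisfied.
A satisfying assignment: a ↦ False; b ↦ True; c ↦ False; d ↦ True; e ↦ False; f ↦ False; g ↦ False.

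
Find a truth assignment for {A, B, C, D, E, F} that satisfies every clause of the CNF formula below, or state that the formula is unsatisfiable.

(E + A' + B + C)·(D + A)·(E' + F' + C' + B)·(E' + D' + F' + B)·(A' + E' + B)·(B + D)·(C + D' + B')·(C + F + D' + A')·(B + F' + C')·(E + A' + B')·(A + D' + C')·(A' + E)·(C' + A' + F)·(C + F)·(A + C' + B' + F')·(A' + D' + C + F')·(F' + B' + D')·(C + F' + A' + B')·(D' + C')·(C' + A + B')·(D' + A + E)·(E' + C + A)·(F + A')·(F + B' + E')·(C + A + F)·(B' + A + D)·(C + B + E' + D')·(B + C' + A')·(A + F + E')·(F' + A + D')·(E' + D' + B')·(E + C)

Case D = 0:
From the singleton clause (A), A = 1.
From the singleton clause (B), B = 1.
From the singleton clause (E), E = 1.
From the singleton clause (F), F = 1.
From the singleton clause (C), C = 1.
All clauses are satisfied.

A=1, B=1, C=1, D=0, E=1, F=1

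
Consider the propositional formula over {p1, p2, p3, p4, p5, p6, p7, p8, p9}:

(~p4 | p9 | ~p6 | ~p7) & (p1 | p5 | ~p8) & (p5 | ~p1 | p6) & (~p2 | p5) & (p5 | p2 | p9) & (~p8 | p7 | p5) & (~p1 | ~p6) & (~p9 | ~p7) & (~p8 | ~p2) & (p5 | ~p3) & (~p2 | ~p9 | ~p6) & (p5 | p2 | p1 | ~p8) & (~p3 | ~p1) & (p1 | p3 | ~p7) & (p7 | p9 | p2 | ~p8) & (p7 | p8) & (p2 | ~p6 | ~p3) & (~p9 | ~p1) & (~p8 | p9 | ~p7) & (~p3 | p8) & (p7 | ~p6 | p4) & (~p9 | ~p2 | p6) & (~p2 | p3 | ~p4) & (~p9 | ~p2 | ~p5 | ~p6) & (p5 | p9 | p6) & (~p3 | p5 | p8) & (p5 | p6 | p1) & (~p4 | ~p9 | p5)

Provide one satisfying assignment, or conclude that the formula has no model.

Suppose p2 = 0.
Suppose p5 = 1.
Suppose p1 = 0.
Suppose p9 = 1.
From the singleton clause (~p7), p7 = 0.
From the singleton clause (p8), p8 = 1.
Suppose p6 = 0.
All clauses hold; p3, p4 can take either value.

p1=0, p2=0, p3=0, p4=1, p5=1, p6=0, p7=0, p8=1, p9=1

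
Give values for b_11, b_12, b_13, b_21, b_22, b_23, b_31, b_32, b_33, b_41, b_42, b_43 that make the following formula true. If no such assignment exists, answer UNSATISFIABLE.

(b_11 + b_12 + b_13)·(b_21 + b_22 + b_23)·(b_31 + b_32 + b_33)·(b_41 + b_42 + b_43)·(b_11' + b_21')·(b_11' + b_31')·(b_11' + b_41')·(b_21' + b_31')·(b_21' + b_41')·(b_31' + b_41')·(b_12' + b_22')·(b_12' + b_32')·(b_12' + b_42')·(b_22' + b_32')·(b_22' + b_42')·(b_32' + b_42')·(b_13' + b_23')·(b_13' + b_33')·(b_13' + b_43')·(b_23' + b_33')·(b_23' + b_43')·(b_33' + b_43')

UNSATISFIABLE

Case b_11 = 0:
Case b_12 = 1:
Unit clause (b_22') forces b_22 = 0.
Unit clause (b_32') forces b_32 = 0.
Unit clause (b_42') forces b_42 = 0.
Case b_21 = 1:
Unit clause (b_31') forces b_31 = 0.
Unit clause (b_33) forces b_33 = 1.
Unit clause (b_41') forces b_41 = 0.
Unit clause (b_43) forces b_43 = 1.
Now (b_43') is unsatisfied and unit — conflict.
So b_21 must be the other value — set b_21 = 0.
Unit clause (b_23) forces b_23 = 1.
Unit clause (b_13') forces b_13 = 0.
Unit clause (b_33') forces b_33 = 0.
Unit clause (b_31) forces b_31 = 1.
Unit clause (b_41') forces b_41 = 0.
Unit clause (b_43) forces b_43 = 1.
Now (b_43') is unsatisfied and unit — conflict.
Both values of b_21 lead to a conflict.
So b_12 must be the other value — set b_12 = 0.
Unit clause (b_13) forces b_13 = 1.
Unit clause (b_23') forces b_23 = 0.
Unit clause (b_33') forces b_33 = 0.
Unit clause (b_43') forces b_43 = 0.
Case b_21 = 1:
Unit clause (b_31') forces b_31 = 0.
Unit clause (b_32) forces b_32 = 1.
Unit clause (b_41') forces b_41 = 0.
Unit clause (b_42) forces b_42 = 1.
Now (b_42') is unsatisfied and unit — conflict.
So b_21 must be the other value — set b_21 = 0.
Unit clause (b_22) forces b_22 = 1.
Unit clause (b_32') forces b_32 = 0.
Unit clause (b_31) forces b_31 = 1.
Unit clause (b_41') forces b_41 = 0.
Unit clause (b_42) forces b_42 = 1.
Now (b_42') is unsatisfied and unit — conflict.
Both values of b_21 lead to a conflict.
Both values of b_12 lead to a conflict.
So b_11 must be the other value — set b_11 = 1.
Unit clause (b_21') forces b_21 = 0.
Unit clause (b_31') forces b_31 = 0.
Unit clause (b_41') forces b_41 = 0.
Case b_22 = 1:
Unit clause (b_12') forces b_12 = 0.
Unit clause (b_32') forces b_32 = 0.
Unit clause (b_33) forces b_33 = 1.
Unit clause (b_42') forces b_42 = 0.
Unit clause (b_43) forces b_43 = 1.
Now (b_43') is unsatisfied and unit — conflict.
So b_22 must be the other value — set b_22 = 0.
Unit clause (b_23) forces b_23 = 1.
Unit clause (b_13') forces b_13 = 0.
Unit clause (b_33') forces b_33 = 0.
Unit clause (b_32) forces b_32 = 1.
Unit clause (b_12') forces b_12 = 0.
Unit clause (b_42') forces b_42 = 0.
Unit clause (b_43) forces b_43 = 1.
Now (b_43') is unsatisfied and unit — conflict.
Both values of b_22 lead to a conflict.
Both values of b_11 lead to a conflict.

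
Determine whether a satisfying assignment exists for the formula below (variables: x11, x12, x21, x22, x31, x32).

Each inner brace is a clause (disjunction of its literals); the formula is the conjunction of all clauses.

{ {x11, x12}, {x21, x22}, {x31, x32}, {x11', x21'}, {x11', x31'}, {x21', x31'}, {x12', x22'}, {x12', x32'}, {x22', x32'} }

Try x11 = 1.
The clause (x21') is unit, so x21 = 0.
The clause (x22) is unit, so x22 = 1.
The clause (x31') is unit, so x31 = 0.
The clause (x32) is unit, so x32 = 1.
But (x32') is also a unit clause — contradiction.
That branch fails; take x11 = 0 instead.
The clause (x12) is unit, so x12 = 1.
The clause (x22') is unit, so x22 = 0.
The clause (x21) is unit, so x21 = 1.
The clause (x31') is unit, so x31 = 0.
The clause (x32) is unit, so x32 = 1.
But (x32') is also a unit clause — contradiction.
Neither x11 = 1 nor x11 = 0 works.
No assignment satisfies every clause.

No, unsatisfiable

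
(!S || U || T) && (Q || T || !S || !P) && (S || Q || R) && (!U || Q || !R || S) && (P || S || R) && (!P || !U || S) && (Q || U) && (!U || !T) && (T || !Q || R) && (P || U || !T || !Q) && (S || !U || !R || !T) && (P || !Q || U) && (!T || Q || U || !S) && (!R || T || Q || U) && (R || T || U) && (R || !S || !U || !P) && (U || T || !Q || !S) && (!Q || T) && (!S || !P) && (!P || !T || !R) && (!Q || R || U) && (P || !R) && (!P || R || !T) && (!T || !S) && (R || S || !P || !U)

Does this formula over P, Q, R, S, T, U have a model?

Satisfiable

Case Q = false:
Unit clause (U) forces U = true.
Unit clause (!T) forces T = false.
Case S = true:
Unit clause (!P) forces P = false.
Unit clause (!R) forces R = false.
All clauses are satisfied.
A satisfying assignment: P: false, Q: false, R: false, S: true, T: false, U: true.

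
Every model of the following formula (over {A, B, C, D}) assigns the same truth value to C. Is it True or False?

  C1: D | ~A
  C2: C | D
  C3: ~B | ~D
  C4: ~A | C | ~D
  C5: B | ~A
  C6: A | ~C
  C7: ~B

Suppose C = 1.
(A) alone gives A = 1.
(D) alone gives D = 1.
(~B) alone gives B = 0.
Now (B) is unsatisfied and unit — conflict.
So every satisfying assignment has C = False.

False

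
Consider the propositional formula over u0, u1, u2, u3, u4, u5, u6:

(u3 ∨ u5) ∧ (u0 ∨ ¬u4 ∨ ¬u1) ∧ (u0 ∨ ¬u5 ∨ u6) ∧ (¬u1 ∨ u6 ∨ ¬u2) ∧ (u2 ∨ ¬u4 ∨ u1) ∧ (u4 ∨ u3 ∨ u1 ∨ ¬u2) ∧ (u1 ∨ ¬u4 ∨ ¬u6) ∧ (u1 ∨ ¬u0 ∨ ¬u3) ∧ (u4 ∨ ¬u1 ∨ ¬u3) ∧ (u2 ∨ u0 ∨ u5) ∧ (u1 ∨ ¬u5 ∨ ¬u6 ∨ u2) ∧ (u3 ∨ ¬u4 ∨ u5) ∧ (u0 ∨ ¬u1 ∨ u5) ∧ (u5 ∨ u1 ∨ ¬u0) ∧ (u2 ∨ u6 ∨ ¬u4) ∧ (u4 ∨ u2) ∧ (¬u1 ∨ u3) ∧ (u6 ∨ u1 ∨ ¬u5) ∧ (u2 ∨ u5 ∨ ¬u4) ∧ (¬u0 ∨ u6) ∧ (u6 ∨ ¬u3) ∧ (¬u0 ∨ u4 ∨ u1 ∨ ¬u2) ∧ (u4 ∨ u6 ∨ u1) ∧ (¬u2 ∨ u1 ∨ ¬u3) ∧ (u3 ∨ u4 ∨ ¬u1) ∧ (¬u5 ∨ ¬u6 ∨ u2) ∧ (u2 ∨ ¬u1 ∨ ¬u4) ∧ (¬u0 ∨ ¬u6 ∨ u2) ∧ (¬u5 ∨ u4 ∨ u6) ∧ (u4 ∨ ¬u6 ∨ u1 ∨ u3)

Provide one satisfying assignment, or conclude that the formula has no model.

u0 ↦ True; u1 ↦ True; u2 ↦ True; u3 ↦ True; u4 ↦ True; u5 ↦ True; u6 ↦ True

Case u3 = True:
The clause (u6) is unit, so u6 = True.
Case u1 = True:
The clause (u4) is unit, so u4 = True.
The clause (u0) is unit, so u0 = True.
The clause (u2) is unit, so u2 = True.
Every clause is now satisfied; u5 is unconstrained.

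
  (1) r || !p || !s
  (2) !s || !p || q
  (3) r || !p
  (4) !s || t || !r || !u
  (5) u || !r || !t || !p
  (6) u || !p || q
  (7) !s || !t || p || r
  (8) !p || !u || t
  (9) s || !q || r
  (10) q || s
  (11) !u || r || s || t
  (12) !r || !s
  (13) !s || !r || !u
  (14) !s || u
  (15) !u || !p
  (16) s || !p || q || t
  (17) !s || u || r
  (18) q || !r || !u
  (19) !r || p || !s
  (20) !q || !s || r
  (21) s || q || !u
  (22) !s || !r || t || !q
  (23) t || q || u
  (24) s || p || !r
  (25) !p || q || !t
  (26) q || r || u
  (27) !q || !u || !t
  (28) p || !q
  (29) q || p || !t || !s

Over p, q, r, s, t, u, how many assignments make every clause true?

There are 2^6 = 64 truth assignments over (p, q, r, s, t, u).
Split on t. With t = true, the clauses containing t are satisfied and !t drops from the rest; 0 of the 2^5 = 32 assignments to the other variables satisfy what remains.
With t = false, by the same count on the reduced clause set, 2 assignments work.
Total: 0 + 2 = 2.

2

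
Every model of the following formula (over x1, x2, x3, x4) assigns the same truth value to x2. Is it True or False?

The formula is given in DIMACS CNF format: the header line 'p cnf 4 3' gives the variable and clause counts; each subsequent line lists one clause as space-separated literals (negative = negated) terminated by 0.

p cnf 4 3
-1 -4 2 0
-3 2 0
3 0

Suppose x2 = False.
Unit clause (¬x3) forces x3 = False.
That conflicts with the unit clause (x3).
So every satisfying assignment has x2 = True.

True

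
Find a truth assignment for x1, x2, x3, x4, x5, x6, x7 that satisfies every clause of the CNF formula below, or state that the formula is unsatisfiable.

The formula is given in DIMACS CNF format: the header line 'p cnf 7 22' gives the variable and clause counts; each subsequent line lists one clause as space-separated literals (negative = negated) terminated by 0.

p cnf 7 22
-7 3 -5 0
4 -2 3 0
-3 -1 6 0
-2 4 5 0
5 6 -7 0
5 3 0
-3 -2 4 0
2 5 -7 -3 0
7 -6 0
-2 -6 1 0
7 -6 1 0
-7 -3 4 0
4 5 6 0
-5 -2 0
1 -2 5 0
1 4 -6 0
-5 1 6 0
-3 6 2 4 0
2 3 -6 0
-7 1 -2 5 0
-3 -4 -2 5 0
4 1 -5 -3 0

Try x5 = True.
From the singleton clause (¬x2), x2 = False.
Try x7 = False.
From the singleton clause (¬x6), x6 = False.
From the singleton clause (x1), x1 = True.
From the singleton clause (¬x3), x3 = False.
No clause remains; x4 is free.

x1: True; x2: False; x3: False; x4: False; x5: True; x6: False; x7: False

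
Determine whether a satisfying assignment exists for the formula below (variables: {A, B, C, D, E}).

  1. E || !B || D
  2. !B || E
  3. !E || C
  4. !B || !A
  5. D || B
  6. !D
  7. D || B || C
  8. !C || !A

Yes, satisfiable

From the singleton clause (!D), D = false.
From the singleton clause (B), B = true.
From the singleton clause (E), E = true.
From the singleton clause (C), C = true.
From the singleton clause (!A), A = false.
Every clause now holds.
A satisfying assignment: A ↦ false,  B ↦ true,  C ↦ true,  D ↦ false,  E ↦ true.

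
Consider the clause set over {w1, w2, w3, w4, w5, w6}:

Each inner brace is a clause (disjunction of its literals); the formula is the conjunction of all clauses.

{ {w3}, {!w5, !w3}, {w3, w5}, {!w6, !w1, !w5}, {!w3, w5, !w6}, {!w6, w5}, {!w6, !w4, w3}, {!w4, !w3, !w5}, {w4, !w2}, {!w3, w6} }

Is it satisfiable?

Unsatisfiable

Unit clause (w3) forces w3 = true.
Unit clause (!w5) forces w5 = false.
Unit clause (!w6) forces w6 = false.
That conflicts with the unit clause (w6).
No assignment satisfies every clause.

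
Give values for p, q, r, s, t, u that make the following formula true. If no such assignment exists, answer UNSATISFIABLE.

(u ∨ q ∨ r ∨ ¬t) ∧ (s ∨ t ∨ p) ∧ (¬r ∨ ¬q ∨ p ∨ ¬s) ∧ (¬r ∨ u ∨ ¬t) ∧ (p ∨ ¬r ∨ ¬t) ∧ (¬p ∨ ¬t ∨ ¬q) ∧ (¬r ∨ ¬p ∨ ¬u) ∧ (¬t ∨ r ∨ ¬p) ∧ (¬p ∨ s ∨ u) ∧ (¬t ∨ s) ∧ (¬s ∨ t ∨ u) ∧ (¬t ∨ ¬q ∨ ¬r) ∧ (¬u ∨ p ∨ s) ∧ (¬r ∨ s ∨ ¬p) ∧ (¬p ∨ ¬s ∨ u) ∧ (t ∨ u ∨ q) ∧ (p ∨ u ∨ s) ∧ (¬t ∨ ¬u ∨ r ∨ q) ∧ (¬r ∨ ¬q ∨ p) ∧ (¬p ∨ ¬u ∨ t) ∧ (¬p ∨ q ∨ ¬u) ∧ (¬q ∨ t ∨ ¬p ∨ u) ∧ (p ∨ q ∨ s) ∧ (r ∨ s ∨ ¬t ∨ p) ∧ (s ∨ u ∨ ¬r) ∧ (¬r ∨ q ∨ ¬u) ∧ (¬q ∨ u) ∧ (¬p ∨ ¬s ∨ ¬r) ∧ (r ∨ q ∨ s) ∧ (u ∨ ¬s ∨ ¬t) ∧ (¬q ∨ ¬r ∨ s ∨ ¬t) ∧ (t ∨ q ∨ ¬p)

Suppose t = False.
Suppose s = True.
(u) alone gives u = True.
(¬p) alone gives p = False.
Suppose r = False.
All clauses hold; q can take either value.

p ↦ False,  q ↦ True,  r ↦ False,  s ↦ True,  t ↦ False,  u ↦ True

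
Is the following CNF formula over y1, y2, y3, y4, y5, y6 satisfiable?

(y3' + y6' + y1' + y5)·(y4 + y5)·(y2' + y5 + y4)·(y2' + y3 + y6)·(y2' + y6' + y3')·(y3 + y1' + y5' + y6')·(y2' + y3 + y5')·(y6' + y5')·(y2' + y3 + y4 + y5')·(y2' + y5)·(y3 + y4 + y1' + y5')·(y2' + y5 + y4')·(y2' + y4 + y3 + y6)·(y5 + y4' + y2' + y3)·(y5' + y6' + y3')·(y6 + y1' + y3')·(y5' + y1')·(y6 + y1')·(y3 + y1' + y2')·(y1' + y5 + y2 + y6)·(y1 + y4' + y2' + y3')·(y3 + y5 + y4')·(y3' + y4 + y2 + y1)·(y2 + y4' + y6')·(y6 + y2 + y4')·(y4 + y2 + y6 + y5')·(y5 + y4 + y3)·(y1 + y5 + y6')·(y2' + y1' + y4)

Satisfiable

Case y4 = 0:
(y5) alone gives y5 = 1.
(y6') alone gives y6 = 0.
(y1') alone gives y1 = 0.
(y2) alone gives y2 = 1.
(y3) alone gives y3 = 1.
Every clause now holds.
A satisfying assignment: y1: 0, y2: 1, y3: 1, y4: 0, y5: 1, y6: 0.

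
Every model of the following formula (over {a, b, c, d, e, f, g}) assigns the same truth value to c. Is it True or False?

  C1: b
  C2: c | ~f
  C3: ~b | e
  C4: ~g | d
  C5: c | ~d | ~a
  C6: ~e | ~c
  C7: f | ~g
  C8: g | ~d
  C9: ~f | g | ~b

False

Suppose c = 1.
Unit clause (b) forces b = 1.
Unit clause (e) forces e = 1.
Now (~e) is unsatisfied and unit — conflict.
So every satisfying assignment has c = False.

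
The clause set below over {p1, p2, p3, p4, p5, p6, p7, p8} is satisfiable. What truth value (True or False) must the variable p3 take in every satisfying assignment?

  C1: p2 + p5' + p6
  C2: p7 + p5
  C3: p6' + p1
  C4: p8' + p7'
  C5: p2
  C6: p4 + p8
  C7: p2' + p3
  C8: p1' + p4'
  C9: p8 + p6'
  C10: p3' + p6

Suppose p3 = 0.
From the singleton clause (p2), p2 = 1.
But (p2') is also a unit clause — contradiction.
So every satisfying assignment has p3 = True.

True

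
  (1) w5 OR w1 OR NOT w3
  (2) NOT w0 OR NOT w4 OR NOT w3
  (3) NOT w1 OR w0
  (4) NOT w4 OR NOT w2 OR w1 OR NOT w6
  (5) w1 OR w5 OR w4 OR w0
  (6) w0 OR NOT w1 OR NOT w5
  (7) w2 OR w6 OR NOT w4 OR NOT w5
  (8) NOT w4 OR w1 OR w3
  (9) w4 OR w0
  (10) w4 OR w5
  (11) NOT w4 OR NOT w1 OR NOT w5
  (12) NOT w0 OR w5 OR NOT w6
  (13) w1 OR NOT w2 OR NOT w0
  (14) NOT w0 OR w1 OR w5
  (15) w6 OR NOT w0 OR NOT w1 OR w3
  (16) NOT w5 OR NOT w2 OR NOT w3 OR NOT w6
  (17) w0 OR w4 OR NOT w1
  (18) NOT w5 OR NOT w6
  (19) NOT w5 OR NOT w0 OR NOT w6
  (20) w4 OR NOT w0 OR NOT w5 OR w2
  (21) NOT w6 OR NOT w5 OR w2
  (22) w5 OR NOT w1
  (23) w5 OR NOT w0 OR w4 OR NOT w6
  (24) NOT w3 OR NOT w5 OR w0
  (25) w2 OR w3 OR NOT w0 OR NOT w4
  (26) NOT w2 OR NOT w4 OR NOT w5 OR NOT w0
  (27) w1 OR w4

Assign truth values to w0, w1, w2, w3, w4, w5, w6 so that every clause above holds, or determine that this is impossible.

Try w1 = true.
From the singleton clause (w0), w0 = true.
From the singleton clause (w5), w5 = true.
From the singleton clause (NOT w4), w4 = false.
From the singleton clause (NOT w6), w6 = false.
From the singleton clause (w3), w3 = true.
From the singleton clause (w2), w2 = true.
Every clause now holds.

w0: true, w1: true, w2: true, w3: true, w4: false, w5: true, w6: false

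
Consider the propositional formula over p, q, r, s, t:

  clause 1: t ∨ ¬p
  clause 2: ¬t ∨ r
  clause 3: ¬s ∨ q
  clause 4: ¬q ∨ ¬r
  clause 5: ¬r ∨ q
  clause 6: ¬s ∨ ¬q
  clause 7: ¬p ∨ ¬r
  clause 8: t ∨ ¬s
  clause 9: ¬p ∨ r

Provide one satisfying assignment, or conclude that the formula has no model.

Suppose t = False.
The clause (¬p) is unit, so p = False.
The clause (¬s) is unit, so s = False.
Suppose q = True.
The clause (¬r) is unit, so r = False.
This assignment satisfies each clause.

p=False, q=True, r=False, s=False, t=False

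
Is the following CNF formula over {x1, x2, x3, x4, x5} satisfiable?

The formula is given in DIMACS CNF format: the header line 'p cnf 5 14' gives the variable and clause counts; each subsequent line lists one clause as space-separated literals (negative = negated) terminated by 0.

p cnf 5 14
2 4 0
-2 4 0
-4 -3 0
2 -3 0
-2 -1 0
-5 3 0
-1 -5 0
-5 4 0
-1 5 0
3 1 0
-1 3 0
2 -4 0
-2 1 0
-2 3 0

Branch on x2: set x2 = True.
From the singleton clause (x4), x4 = True.
From the singleton clause (¬x3), x3 = False.
But (x3) is also a unit clause — contradiction.
That branch fails; take x2 = False instead.
From the singleton clause (x4), x4 = True.
But (¬x4) is also a unit clause — contradiction.
Neither x2 = True nor x2 = False works.
No assignment satisfies every clause.

Unsatisfiable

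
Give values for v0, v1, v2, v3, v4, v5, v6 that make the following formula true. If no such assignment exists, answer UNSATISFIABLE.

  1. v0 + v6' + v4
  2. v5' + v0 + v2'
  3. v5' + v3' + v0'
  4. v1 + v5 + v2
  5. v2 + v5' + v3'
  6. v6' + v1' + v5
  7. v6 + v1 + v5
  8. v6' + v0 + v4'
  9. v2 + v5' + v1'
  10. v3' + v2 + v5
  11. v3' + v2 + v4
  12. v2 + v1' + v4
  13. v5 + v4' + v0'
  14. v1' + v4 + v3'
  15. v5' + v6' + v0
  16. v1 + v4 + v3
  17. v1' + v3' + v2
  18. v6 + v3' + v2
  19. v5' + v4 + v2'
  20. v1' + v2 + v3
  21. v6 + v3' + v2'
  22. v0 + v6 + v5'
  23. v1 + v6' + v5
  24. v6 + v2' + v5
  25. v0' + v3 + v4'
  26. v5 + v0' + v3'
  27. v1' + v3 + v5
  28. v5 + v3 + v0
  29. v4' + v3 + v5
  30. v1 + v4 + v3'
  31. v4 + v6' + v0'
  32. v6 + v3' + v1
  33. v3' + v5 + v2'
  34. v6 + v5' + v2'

Case v0 = 1:
Case v5 = 0:
The clause (v4') is unit, so v4 = 0.
The clause (v3') is unit, so v3 = 0.
The clause (v1) is unit, so v1 = 1.
That conflicts with the unit clause (v1').
Backtrack on v5: now try v5 = 1.
The clause (v3') is unit, so v3 = 0.
The clause (v4') is unit, so v4 = 0.
The clause (v1) is unit, so v1 = 1.
The clause (v2) is unit, so v2 = 1.
That conflicts with the unit clause (v2').
Neither v5 = 1 nor v5 = 0 works.
Backtrack on v0: now try v0 = 0.
Case v6 = 0:
The clause (v5') is unit, so v5 = 0.
The clause (v1) is unit, so v1 = 1.
The clause (v2') is unit, so v2 = 0.
The clause (v3') is unit, so v3 = 0.
That conflicts with the unit clause (v3).
Backtrack on v6: now try v6 = 1.
The clause (v4) is unit, so v4 = 1.
That conflicts with the unit clause (v4').
Neither v6 = 1 nor v6 = 0 works.
Neither v0 = 1 nor v0 = 0 works.

UNSATISFIABLE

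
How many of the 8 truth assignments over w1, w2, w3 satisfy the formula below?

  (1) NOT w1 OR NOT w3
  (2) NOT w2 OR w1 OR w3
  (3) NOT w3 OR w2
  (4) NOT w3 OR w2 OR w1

4

There are 2^3 = 8 truth assignments over (w1, w2, w3).
Check each against the 4 clauses (columns in the order w1, w2, w3):
  F F F  ✓ satisfies all
  F F T  ✗ fails (NOT w3 OR w2)
  F T F  ✗ fails (NOT w2 OR w1 OR w3)
  F T T  ✓ satisfies all
  T F F  ✓ satisfies all
  T F T  ✗ fails (NOT w1 OR NOT w3)
  T T F  ✓ satisfies all
  T T T  ✗ fails (NOT w1 OR NOT w3)
4 of the 8 rows are models.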